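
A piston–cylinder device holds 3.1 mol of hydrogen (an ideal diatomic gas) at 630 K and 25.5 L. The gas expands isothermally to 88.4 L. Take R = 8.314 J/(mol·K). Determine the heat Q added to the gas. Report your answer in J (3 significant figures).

Isothermal ⇒ ΔU = 0, so Q = W = nRT ln(V₂/V₁).
Q = (3.1)(8.314)(630) ln(88.4/25.5) = 16237 × 1.243 = 20186 J.

Q ≈ 20200 J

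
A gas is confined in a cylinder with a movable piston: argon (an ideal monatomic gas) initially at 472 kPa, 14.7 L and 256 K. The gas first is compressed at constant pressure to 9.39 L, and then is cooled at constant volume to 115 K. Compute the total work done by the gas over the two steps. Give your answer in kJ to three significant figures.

W_total ≈ -2.51 kJ

Step 1 (isobaric): W = PΔV = (472 kPa)(9.39 − 14.7 L) = -2506 J.
Step 2 (isochoric): W = 0 (constant volume).
W_total = -2506 + 0 = -2506 J.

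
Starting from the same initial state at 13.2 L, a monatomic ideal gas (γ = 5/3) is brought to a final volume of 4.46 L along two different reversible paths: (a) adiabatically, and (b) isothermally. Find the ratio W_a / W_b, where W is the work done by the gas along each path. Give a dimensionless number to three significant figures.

Path (a) adiabatic: W = P₁V₁(1 − (V₁/V₂)^(γ−1))/(γ−1) → W_a/(P₁V₁) = -1.592.
Path (b) isothermal: W = P₁V₁ ln(V₂/V₁) → W_b/(P₁V₁) = -1.085.
W_a / W_b = -1.592 / -1.085 = 1.467.

W_a / W_b ≈ 1.47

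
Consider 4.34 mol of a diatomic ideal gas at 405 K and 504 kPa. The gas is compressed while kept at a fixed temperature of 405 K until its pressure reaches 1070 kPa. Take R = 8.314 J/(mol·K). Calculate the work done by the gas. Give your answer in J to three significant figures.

Isothermal process: W = nRT ln(V₂/V₁) = nRT ln(P₁/P₂).
W = (4.34)(8.314)(405) × ln(504/1070)
  = 14614 × ln(0.471) = 14614 × -0.7528
W_by_gas = -11002 J.

W ≈ -11000 J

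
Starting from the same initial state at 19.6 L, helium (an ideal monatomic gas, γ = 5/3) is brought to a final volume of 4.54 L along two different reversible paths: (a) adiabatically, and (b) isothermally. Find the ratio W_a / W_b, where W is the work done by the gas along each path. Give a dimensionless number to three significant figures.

Path (a) adiabatic: W = P₁V₁(1 − (V₁/V₂)^(γ−1))/(γ−1) → W_a/(P₁V₁) = -2.477.
Path (b) isothermal: W = P₁V₁ ln(V₂/V₁) → W_b/(P₁V₁) = -1.463.
W_a / W_b = -2.477 / -1.463 = 1.694.

W_a / W_b ≈ 1.69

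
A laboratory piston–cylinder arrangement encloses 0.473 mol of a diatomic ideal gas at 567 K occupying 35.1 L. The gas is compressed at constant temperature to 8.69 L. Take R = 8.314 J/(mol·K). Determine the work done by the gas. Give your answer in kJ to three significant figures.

W ≈ -3.11 kJ

Isothermal: W = nRT ln(V₂/V₁).
W = (0.473)(8.314)(567) × ln(8.69/35.1)
  = 2230 × -1.396
W_by_gas = -3113 J.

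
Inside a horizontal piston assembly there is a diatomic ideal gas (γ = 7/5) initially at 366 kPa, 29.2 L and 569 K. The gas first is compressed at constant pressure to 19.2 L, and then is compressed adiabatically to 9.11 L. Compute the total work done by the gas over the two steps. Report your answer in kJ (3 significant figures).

Step 1 (isobaric): W = PΔV = (366 kPa)(19.2 − 29.2 L) = -3660 J.
After step 1: P = 366 kPa, V = 19.2 L, T = 374.1 K.
Step 2 (adiabatic): W = (P₁V₁ − P₂V₂)/(γ−1) = (7027 − 9469)/0.4 = -6104 J.
W_total = -3660 − 6104 = -9764 J.

W_total ≈ -9.76 kJ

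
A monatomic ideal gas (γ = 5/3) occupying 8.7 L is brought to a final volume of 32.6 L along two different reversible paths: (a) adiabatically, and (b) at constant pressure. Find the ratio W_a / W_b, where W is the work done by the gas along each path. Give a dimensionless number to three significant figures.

W_a / W_b ≈ 0.320

Path (a) adiabatic: W = P₁V₁(1 − (V₁/V₂)^(γ−1))/(γ−1) → W_a/(P₁V₁) = 0.8782.
Path (b) isobaric: W = P₁(V₂ − V₁) → W_b/(P₁V₁) = 2.747.
W_a / W_b = 0.8782 / 2.747 = 0.3197.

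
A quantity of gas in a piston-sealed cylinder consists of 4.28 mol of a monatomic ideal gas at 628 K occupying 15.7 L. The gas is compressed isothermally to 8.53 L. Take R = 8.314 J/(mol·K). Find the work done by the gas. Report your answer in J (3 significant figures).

W ≈ -13600 J

Isothermal: W = nRT ln(V₂/V₁).
W = (4.28)(8.314)(628) × ln(8.53/15.7)
  = 22347 × -0.6101
W_by_gas = -13633 J.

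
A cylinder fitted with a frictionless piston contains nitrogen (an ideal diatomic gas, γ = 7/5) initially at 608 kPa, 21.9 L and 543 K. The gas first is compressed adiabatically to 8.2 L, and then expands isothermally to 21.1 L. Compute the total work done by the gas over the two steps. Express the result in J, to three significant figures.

W_total ≈ 2620 J

Step 1 (adiabatic): W = (P₁V₁ − P₂V₂)/(γ−1) = (13315 − 19724)/0.4 = -16023 J.
After step 1: P = 2405 kPa, V = 8.2 L, T = 804.4 K.
Step 2 (isothermal): W = P₁V₁ ln(V₂/V₁) = (19724) ln(21.1/8.2) = 18642 J.
W_total = -16023 + 18642 = 2620 J.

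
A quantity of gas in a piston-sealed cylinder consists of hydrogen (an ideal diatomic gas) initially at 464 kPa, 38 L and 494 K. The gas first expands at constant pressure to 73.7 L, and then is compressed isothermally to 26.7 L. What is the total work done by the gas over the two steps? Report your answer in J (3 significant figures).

Step 1 (isobaric): W = PΔV = (464 kPa)(73.7 − 38 L) = 16565 J.
After step 1: P = 464 kPa, V = 73.7 L, T = 958.1 K.
Step 2 (isothermal): W = P₁V₁ ln(V₂/V₁) = (34197) ln(26.7/73.7) = -34721 J.
W_total = 16565 − 34721 = -18157 J.

W_total ≈ -18200 J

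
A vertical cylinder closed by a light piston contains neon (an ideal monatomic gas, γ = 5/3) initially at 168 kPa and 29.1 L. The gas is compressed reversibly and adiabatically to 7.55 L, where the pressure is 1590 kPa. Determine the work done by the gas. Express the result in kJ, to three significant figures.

Adiabatic: W = (P₁V₁ − P₂V₂)/(γ − 1) with γ = 5/3.
P₁V₁ = 4889 J, P₂V₂ = 12004 J.
W = (4889 − 12004) / 0.6667 = -10674 J.

W ≈ -10.7 kJ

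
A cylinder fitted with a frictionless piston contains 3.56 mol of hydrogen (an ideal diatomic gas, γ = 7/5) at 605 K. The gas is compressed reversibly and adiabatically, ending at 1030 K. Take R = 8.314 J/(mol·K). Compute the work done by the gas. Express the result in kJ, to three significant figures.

W ≈ -31.4 kJ

Adiabatic ⇒ Q = 0, so W_by = −ΔU = nCᵥ(T₁ − T₂).
Cᵥ = 5R/2 = 20.79 J/(mol·K).
W = (3.56)(20.79)(605 − 1030) = -31448 J.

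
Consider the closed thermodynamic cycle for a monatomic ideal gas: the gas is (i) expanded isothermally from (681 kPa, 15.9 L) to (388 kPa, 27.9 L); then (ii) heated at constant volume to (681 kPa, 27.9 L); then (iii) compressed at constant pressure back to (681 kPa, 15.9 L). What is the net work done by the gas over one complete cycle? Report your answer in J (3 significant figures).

W_net ≈ -2080 J

Leg (i): W = PᵢVᵢ ln(V_f/Vᵢ) = (10828) ln(27.9/15.9) = 6089 J.
Leg (ii): W = 0.
Leg (iii): W = PΔV = (681)(15.9 − 27.9) = -8172 J.
W_net = 6089 − 8172 = -2083 J.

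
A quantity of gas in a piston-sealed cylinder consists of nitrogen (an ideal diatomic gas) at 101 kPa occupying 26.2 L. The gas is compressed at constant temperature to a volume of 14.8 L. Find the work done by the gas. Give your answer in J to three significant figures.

Isothermal: W = nRT ln(V₂/V₁) = P₁V₁ ln(V₂/V₁).
P₁V₁ = (101 kPa)(26.2 L) = 2646 J.
W = 2646 × ln(14.8/26.2) = 2646 × -0.5711
W_by_gas = -1511 J.

W ≈ -1510 J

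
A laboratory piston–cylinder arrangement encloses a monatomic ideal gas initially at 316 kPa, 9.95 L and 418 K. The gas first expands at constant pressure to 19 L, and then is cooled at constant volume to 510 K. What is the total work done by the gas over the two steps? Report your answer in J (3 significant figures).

Step 1 (isobaric): W = PΔV = (316 kPa)(19 − 9.95 L) = 2860 J.
Step 2 (isochoric): W = 0 (constant volume).
W_total = 2860 + 0 = 2860 J.

W_total ≈ 2860 J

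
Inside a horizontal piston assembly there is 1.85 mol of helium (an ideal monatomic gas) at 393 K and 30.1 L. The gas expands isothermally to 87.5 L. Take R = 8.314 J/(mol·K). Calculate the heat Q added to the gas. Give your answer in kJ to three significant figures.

Isothermal ⇒ ΔU = 0, so Q = W = nRT ln(V₂/V₁).
Q = (1.85)(8.314)(393) ln(87.5/30.1) = 6045 × 1.067 = 6450 J.

Q ≈ 6.45 kJ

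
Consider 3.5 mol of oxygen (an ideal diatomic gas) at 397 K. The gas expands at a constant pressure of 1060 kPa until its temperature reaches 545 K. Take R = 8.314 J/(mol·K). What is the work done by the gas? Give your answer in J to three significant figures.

Isobaric: W = P ΔV = nR ΔT.
W = (3.5)(8.314)(545 − 397) = 4307 J.

W ≈ 4310 J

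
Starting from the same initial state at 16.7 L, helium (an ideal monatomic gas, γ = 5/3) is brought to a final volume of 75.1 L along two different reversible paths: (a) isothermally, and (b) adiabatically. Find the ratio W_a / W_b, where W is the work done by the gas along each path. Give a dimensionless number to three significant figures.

W_a / W_b ≈ 1.58

Path (a) isothermal: W = P₁V₁ ln(V₂/V₁) → W_a/(P₁V₁) = 1.503.
Path (b) adiabatic: W = P₁V₁(1 − (V₁/V₂)^(γ−1))/(γ−1) → W_b/(P₁V₁) = 0.9494.
W_a / W_b = 1.503 / 0.9494 = 1.583.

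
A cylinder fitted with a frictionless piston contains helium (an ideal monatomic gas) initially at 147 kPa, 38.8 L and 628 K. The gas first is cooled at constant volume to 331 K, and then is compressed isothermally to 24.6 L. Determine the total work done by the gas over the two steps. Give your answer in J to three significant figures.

Step 1 (isochoric): W = 0 (constant volume).
After step 1: P = 77.48 kPa (V unchanged).
Step 2 (isothermal): W = P₁V₁ ln(V₂/V₁) = (3006) ln(24.6/38.8) = -1370 J.
W_total = 0 − 1370 = -1370 J.

W_total ≈ -1370 J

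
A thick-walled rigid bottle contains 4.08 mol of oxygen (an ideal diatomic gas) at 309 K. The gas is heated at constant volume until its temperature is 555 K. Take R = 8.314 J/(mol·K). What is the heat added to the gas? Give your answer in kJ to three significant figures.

Constant volume ⇒ W = 0, so Q = ΔU = nCᵥΔT with Cᵥ = 5R/2 = 20.79 J/(mol·K).
ΔU = (4.08)(20.79)(555 − 309) = 20861 J.

Q ≈ 20.9 kJ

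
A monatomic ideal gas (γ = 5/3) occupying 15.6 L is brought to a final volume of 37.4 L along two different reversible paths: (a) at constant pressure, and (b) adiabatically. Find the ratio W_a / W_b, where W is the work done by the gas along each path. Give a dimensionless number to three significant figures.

W_a / W_b ≈ 2.11

Path (a) isobaric: W = P₁(V₂ − V₁) → W_a/(P₁V₁) = 1.397.
Path (b) adiabatic: W = P₁V₁(1 − (V₁/V₂)^(γ−1))/(γ−1) → W_b/(P₁V₁) = 0.6626.
W_a / W_b = 1.397 / 0.6626 = 2.109.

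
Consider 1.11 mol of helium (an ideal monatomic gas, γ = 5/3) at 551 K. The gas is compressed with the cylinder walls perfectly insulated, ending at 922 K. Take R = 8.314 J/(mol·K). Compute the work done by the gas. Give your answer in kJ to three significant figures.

W ≈ -5.14 kJ

Adiabatic ⇒ Q = 0, so W_by = −ΔU = nCᵥ(T₁ − T₂).
Cᵥ = 3R/2 = 12.47 J/(mol·K).
W = (1.11)(12.47)(551 − 922) = -5136 J.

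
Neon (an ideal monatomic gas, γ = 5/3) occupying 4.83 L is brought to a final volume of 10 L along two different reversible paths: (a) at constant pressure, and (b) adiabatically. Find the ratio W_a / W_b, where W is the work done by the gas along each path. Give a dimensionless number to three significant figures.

W_a / W_b ≈ 1.86

Path (a) isobaric: W = P₁(V₂ − V₁) → W_a/(P₁V₁) = 1.07.
Path (b) adiabatic: W = P₁V₁(1 − (V₁/V₂)^(γ−1))/(γ−1) → W_b/(P₁V₁) = 0.5766.
W_a / W_b = 1.07 / 0.5766 = 1.856.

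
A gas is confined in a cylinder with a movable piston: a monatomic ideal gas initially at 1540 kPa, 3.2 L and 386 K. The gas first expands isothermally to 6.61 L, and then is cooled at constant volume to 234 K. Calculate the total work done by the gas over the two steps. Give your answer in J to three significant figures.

Step 1 (isothermal): W = P₁V₁ ln(V₂/V₁) = (4928) ln(6.61/3.2) = 3575 J.
Step 2 (isochoric): W = 0 (constant volume).
W_total = 3575 + 0 = 3575 J.

W_total ≈ 3570 J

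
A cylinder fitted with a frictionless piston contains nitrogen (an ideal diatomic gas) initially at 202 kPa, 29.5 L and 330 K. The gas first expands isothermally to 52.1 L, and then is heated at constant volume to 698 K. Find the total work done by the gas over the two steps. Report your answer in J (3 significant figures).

W_total ≈ 3390 J

Step 1 (isothermal): W = P₁V₁ ln(V₂/V₁) = (5959) ln(52.1/29.5) = 3389 J.
Step 2 (isochoric): W = 0 (constant volume).
W_total = 3389 + 0 = 3389 J.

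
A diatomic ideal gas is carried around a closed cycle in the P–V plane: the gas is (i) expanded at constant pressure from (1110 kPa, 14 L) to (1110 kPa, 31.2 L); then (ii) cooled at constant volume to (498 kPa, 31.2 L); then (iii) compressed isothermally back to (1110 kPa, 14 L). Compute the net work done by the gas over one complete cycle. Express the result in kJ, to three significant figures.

Leg (i): W = PΔV = (1110)(31.2 − 14) = 19092 J.
Leg (ii): W = 0.
Leg (iii): W = PᵢVᵢ ln(V_f/Vᵢ) = (15538) ln(14/31.2) = -12451 J.
W_net = 19092 − 12451 = 6641 J.

W_net ≈ 6.64 kJ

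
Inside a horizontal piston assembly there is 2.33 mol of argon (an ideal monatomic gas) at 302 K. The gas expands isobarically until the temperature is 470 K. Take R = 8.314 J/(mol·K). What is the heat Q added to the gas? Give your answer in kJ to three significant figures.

Q ≈ 8.14 kJ

Isobaric: W = nRΔT = (2.33)(8.314)(168) = 3254 J.
ΔU = nCᵥΔT with Cᵥ = 3R/2: ΔU = (2.33)(12.47)(168) = 4882 J.
Q = ΔU + W = 4882 + 3254 = 8136 J.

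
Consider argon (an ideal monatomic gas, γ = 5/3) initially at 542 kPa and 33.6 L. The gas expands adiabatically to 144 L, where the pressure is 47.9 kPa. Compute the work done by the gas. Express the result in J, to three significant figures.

Adiabatic: W = (P₁V₁ − P₂V₂)/(γ − 1) with γ = 5/3.
P₁V₁ = 18211 J, P₂V₂ = 6898 J.
W = (18211 − 6898) / 0.6667 = 16970 J.

W ≈ 17000 J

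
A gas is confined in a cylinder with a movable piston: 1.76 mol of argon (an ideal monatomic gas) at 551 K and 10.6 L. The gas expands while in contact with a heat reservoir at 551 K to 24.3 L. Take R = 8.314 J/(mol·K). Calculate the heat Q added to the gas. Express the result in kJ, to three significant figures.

Q ≈ 6.69 kJ

Isothermal ⇒ ΔU = 0, so Q = W = nRT ln(V₂/V₁).
Q = (1.76)(8.314)(551) ln(24.3/10.6) = 8063 × 0.8296 = 6689 J.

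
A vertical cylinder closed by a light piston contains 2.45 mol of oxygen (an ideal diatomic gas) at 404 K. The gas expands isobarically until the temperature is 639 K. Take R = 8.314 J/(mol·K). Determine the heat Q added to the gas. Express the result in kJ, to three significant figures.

Isobaric: W = nRΔT = (2.45)(8.314)(235) = 4787 J.
ΔU = nCᵥΔT with Cᵥ = 5R/2: ΔU = (2.45)(20.79)(235) = 11967 J.
Q = ΔU + W = 11967 + 4787 = 16754 J.

Q ≈ 16.8 kJ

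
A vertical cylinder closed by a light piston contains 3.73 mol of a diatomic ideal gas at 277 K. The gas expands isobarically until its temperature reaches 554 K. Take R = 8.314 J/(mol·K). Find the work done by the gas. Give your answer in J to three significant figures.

Isobaric: W = P ΔV = nR ΔT.
W = (3.73)(8.314)(554 − 277) = 8590 J.

W ≈ 8590 J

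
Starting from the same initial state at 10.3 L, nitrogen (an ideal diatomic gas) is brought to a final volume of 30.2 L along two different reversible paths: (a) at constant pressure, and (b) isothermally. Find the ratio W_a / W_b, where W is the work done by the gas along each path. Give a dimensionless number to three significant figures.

W_a / W_b ≈ 1.80

Path (a) isobaric: W = P₁(V₂ − V₁) → W_a/(P₁V₁) = 1.932.
Path (b) isothermal: W = P₁V₁ ln(V₂/V₁) → W_b/(P₁V₁) = 1.076.
W_a / W_b = 1.932 / 1.076 = 1.796.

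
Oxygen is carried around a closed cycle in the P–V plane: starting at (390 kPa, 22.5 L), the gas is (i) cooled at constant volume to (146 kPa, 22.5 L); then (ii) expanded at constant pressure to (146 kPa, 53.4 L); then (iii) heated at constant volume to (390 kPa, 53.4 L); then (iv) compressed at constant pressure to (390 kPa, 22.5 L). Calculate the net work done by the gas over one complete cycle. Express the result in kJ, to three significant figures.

Constant-volume legs do no work.
W(ii) = (146)(53.4 − 22.5) = 4511 J; W(iv) = (390)(22.5 − 53.4) = -12051 J.
W_net = 4511 − 12051 = -7540 J (the counter-clockwise enclosed area).

W_net ≈ -7.54 kJ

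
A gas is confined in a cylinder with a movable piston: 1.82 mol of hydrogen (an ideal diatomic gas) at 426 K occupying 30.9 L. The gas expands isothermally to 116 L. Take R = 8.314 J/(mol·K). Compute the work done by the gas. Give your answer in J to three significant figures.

Isothermal: W = nRT ln(V₂/V₁).
W = (1.82)(8.314)(426) × ln(116/30.9)
  = 6446 × 1.323
W_by_gas = 8527 J.

W ≈ 8530 J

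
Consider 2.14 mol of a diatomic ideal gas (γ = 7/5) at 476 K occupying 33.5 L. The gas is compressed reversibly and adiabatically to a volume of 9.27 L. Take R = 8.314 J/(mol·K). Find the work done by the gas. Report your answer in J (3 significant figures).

W ≈ -14200 J

Adiabatic: TV^(γ−1) = const with γ = 7/5.
T₂ = T₁ (V₁/V₂)^(γ−1) = 476 × (33.5/9.27)^0.4 = 476 × 1.672 = 795.8 K.
W_by = nCᵥ(T₁ − T₂) = (2.14)(20.79)(476 − 795.8) = -14224 J.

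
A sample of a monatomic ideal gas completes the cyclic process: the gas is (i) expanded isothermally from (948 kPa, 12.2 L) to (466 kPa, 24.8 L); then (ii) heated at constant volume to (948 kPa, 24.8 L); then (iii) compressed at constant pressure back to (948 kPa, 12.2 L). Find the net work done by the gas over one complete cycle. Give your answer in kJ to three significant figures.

Leg (i): W = PᵢVᵢ ln(V_f/Vᵢ) = (11566) ln(24.8/12.2) = 8205 J.
Leg (ii): W = 0.
Leg (iii): W = PΔV = (948)(12.2 − 24.8) = -11945 J.
W_net = 8205 − 11945 = -3740 J.

W_net ≈ -3.74 kJ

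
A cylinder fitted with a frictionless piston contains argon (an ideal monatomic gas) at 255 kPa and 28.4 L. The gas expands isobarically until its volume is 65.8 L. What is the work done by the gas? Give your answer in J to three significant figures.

Isobaric: W = P ΔV.
W = (255 kPa)(65.8 − 28.4 L) = (255)(37.4) = 9537 J.

W ≈ 9540 J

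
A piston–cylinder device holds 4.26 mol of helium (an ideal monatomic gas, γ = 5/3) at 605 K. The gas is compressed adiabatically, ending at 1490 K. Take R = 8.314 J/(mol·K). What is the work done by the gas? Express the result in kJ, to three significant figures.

W ≈ -47.0 kJ

Adiabatic ⇒ Q = 0, so W_by = −ΔU = nCᵥ(T₁ − T₂).
Cᵥ = 3R/2 = 12.47 J/(mol·K).
W = (4.26)(12.47)(605 − 1490) = -47017 J.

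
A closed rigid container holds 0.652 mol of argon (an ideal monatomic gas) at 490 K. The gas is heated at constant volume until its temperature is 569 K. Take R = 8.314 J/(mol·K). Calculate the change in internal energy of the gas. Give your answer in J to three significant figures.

Constant volume ⇒ W = 0, so Q = ΔU = nCᵥΔT with Cᵥ = 3R/2 = 12.47 J/(mol·K).
ΔU = (0.652)(12.47)(569 − 490) = 642.4 J.

ΔU ≈ 642 J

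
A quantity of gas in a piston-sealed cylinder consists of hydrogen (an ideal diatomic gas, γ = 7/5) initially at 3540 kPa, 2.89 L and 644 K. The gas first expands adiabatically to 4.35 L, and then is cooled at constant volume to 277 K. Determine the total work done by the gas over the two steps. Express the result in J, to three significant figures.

W_total ≈ 3860 J

Step 1 (adiabatic): W = (P₁V₁ − P₂V₂)/(γ−1) = (10231 − 8687)/0.4 = 3859 J.
Step 2 (isochoric): W = 0 (constant volume).
W_total = 3859 + 0 = 3859 J.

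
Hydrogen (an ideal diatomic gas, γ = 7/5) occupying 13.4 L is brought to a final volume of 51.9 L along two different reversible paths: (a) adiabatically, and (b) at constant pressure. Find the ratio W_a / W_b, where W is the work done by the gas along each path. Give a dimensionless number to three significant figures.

Path (a) adiabatic: W = P₁V₁(1 − (V₁/V₂)^(γ−1))/(γ−1) → W_a/(P₁V₁) = 1.045.
Path (b) isobaric: W = P₁(V₂ − V₁) → W_b/(P₁V₁) = 2.873.
W_a / W_b = 1.045 / 2.873 = 0.3639.

W_a / W_b ≈ 0.364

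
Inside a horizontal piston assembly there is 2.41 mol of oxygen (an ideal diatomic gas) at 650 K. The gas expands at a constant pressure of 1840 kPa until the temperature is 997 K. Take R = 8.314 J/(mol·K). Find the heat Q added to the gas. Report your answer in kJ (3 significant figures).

Q ≈ 24.3 kJ

Isobaric: W = nRΔT = (2.41)(8.314)(347) = 6953 J.
ΔU = nCᵥΔT with Cᵥ = 5R/2: ΔU = (2.41)(20.79)(347) = 17382 J.
Q = ΔU + W = 17382 + 6953 = 24335 J.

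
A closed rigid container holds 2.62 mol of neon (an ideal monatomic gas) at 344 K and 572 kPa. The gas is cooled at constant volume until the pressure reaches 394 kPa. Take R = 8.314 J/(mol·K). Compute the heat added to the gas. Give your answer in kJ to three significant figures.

Q ≈ -3.50 kJ

Constant volume ⇒ W = 0, so Q = ΔU = nCᵥΔT with Cᵥ = 3R/2 = 12.47 J/(mol·K).
At constant V, T₂/T₁ = P₂/P₁ ⇒ ΔT = T₁(P₂/P₁ − 1) = 344·(394/572 − 1) = -107 K.
ΔU = (2.62)(12.47)(-107) = -3498 J.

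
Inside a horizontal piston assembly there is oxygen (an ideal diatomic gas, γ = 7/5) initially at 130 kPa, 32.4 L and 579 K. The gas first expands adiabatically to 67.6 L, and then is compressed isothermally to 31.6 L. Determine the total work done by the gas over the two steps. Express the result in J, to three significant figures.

W_total ≈ 297 J

Step 1 (adiabatic): W = (P₁V₁ − P₂V₂)/(γ−1) = (4212 − 3139)/0.4 = 2684 J.
After step 1: P = 46.43 kPa, V = 67.6 L, T = 431.4 K.
Step 2 (isothermal): W = P₁V₁ ln(V₂/V₁) = (3139) ln(31.6/67.6) = -2387 J.
W_total = 2684 − 2387 = 296.9 J.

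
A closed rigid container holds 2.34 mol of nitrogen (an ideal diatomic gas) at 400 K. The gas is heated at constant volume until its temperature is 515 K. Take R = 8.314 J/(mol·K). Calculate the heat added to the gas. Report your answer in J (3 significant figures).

Q ≈ 5590 J

Constant volume ⇒ W = 0, so Q = ΔU = nCᵥΔT with Cᵥ = 5R/2 = 20.79 J/(mol·K).
ΔU = (2.34)(20.79)(515 − 400) = 5593 J.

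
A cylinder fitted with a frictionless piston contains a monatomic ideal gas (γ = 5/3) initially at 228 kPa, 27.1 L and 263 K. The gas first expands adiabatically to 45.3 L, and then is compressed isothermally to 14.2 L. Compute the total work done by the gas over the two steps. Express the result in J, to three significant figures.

W_total ≈ -2400 J

Step 1 (adiabatic): W = (P₁V₁ − P₂V₂)/(γ−1) = (6179 − 4387)/0.667 = 2688 J.
After step 1: P = 96.84 kPa, V = 45.3 L, T = 186.7 K.
Step 2 (isothermal): W = P₁V₁ ln(V₂/V₁) = (4387) ln(14.2/45.3) = -5089 J.
W_total = 2688 − 5089 = -2401 J.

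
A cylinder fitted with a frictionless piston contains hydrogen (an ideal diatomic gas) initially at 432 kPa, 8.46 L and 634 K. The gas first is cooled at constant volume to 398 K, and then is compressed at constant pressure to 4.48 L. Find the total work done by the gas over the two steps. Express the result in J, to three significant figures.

Step 1 (isochoric): W = 0 (constant volume).
After step 1: P = 271.2 kPa (V unchanged).
Step 2 (isobaric): W = PΔV = (271.2 kPa)(4.48 − 8.46 L) = -1079 J.
W_total = 0 − 1079 = -1079 J.

W_total ≈ -1080 J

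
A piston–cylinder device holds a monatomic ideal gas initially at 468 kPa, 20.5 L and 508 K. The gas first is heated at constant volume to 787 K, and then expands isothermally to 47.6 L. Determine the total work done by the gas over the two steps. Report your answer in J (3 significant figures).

Step 1 (isochoric): W = 0 (constant volume).
After step 1: P = 725 kPa (V unchanged).
Step 2 (isothermal): W = P₁V₁ ln(V₂/V₁) = (14863) ln(47.6/20.5) = 12521 J.
W_total = 0 + 12521 = 12521 J.

W_total ≈ 12500 J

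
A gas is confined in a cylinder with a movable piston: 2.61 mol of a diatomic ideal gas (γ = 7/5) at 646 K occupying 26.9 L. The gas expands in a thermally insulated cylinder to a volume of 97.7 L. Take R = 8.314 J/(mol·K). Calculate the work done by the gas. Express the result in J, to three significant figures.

W ≈ 14100 J

Adiabatic: TV^(γ−1) = const with γ = 7/5.
T₂ = T₁ (V₁/V₂)^(γ−1) = 646 × (26.9/97.7)^0.4 = 646 × 0.597 = 385.6 K.
W_by = nCᵥ(T₁ − T₂) = (2.61)(20.79)(646 − 385.6) = 14125 J.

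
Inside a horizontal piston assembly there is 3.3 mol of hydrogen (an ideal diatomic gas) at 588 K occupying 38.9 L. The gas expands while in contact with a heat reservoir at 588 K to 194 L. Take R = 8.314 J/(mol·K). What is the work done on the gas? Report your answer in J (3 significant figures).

Isothermal: W = nRT ln(V₂/V₁).
W = (3.3)(8.314)(588) × ln(194/38.9)
  = 16132 × 1.607
W_by_gas = 25923 J; work on gas = −W_by = -25923 J.

W ≈ -25900 J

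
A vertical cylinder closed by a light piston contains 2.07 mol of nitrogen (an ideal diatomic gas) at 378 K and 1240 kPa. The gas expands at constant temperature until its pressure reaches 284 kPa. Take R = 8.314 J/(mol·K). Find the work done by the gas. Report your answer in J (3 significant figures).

W ≈ 9590 J

Isothermal process: W = nRT ln(V₂/V₁) = nRT ln(P₁/P₂).
W = (2.07)(8.314)(378) × ln(1240/284)
  = 6505 × ln(4.366) = 6505 × 1.474
W_by_gas = 9588 J.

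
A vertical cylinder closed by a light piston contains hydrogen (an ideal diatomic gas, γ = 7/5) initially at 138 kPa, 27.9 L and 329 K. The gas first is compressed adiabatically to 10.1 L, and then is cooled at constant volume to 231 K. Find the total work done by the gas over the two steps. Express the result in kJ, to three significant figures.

Step 1 (adiabatic): W = (P₁V₁ − P₂V₂)/(γ−1) = (3850 − 5781)/0.4 = -4827 J.
Step 2 (isochoric): W = 0 (constant volume).
W_total = -4827 + 0 = -4827 J.

W_total ≈ -4.83 kJ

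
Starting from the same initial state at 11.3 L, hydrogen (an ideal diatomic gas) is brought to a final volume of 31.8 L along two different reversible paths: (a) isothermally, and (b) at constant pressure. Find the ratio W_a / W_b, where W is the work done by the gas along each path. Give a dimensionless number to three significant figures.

W_a / W_b ≈ 0.570

Path (a) isothermal: W = P₁V₁ ln(V₂/V₁) → W_a/(P₁V₁) = 1.035.
Path (b) isobaric: W = P₁(V₂ − V₁) → W_b/(P₁V₁) = 1.814.
W_a / W_b = 1.035 / 1.814 = 0.5703.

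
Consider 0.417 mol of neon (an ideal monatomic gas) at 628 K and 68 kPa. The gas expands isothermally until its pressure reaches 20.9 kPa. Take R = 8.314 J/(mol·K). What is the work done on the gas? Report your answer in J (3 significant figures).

W ≈ -2570 J

Isothermal process: W = nRT ln(V₂/V₁) = nRT ln(P₁/P₂).
W = (0.417)(8.314)(628) × ln(68/20.9)
  = 2177 × ln(3.254) = 2177 × 1.18
W_by_gas = 2569 J; work on gas = −W_by = -2569 J.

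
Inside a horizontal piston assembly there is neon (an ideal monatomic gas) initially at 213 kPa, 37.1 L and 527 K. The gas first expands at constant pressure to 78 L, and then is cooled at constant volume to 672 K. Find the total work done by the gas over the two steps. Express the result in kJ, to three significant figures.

Step 1 (isobaric): W = PΔV = (213 kPa)(78 − 37.1 L) = 8712 J.
Step 2 (isochoric): W = 0 (constant volume).
W_total = 8712 + 0 = 8712 J.

W_total ≈ 8.71 kJ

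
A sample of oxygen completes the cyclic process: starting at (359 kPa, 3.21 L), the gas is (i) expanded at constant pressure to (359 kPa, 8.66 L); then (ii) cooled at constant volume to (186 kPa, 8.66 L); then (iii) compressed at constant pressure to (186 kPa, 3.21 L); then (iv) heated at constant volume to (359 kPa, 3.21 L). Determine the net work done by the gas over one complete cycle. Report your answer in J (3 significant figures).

Constant-volume legs do no work.
W(i) = (359)(8.66 − 3.21) = 1957 J; W(iii) = (186)(3.21 − 8.66) = -1014 J.
W_net = 1957 − 1014 = 942.8 J (the clockwise enclosed area).

W_net ≈ 943 J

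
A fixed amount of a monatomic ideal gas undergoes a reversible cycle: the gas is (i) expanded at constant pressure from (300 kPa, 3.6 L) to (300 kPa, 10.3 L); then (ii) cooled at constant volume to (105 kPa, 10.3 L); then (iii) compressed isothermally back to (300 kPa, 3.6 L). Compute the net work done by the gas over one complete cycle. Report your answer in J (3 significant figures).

Leg (i): W = PΔV = (300)(10.3 − 3.6) = 2010 J.
Leg (ii): W = 0.
Leg (iii): W = PᵢVᵢ ln(V_f/Vᵢ) = (1082) ln(3.6/10.3) = -1137 J.
W_net = 2010 − 1137 = 873.1 J.

W_net ≈ 873 J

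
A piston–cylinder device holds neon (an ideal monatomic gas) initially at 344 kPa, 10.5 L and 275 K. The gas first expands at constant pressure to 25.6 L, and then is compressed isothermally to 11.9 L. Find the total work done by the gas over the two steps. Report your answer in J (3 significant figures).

W_total ≈ -1550 J

Step 1 (isobaric): W = PΔV = (344 kPa)(25.6 − 10.5 L) = 5194 J.
After step 1: P = 344 kPa, V = 25.6 L, T = 670.5 K.
Step 2 (isothermal): W = P₁V₁ ln(V₂/V₁) = (8806) ln(11.9/25.6) = -6746 J.
W_total = 5194 − 6746 = -1552 J.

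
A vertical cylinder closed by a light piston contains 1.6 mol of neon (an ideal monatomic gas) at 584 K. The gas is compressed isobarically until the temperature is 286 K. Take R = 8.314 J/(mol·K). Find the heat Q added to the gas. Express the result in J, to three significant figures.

Q ≈ -9910 J

Isobaric: W = nRΔT = (1.6)(8.314)(-298) = -3964 J.
ΔU = nCᵥΔT with Cᵥ = 3R/2: ΔU = (1.6)(12.47)(-298) = -5946 J.
Q = ΔU + W = -5946 − 3964 = -9910 J.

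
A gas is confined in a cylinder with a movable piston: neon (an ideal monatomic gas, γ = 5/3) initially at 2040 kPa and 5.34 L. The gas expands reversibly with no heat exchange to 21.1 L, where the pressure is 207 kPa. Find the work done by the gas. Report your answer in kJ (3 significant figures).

W ≈ 9.79 kJ

Adiabatic: W = (P₁V₁ − P₂V₂)/(γ − 1) with γ = 5/3.
P₁V₁ = 10894 J, P₂V₂ = 4368 J.
W = (10894 − 4368) / 0.6667 = 9789 J.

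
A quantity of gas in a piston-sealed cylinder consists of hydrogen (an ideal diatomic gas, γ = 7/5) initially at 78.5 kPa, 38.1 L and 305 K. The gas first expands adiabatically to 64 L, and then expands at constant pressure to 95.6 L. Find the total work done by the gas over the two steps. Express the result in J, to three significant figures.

W_total ≈ 2600 J

Step 1 (adiabatic): W = (P₁V₁ − P₂V₂)/(γ−1) = (2991 − 2430)/0.4 = 1401 J.
After step 1: P = 37.98 kPa, V = 64 L, T = 247.9 K.
Step 2 (isobaric): W = PΔV = (37.98 kPa)(95.6 − 64 L) = 1200 J.
W_total = 1401 + 1200 = 2601 J.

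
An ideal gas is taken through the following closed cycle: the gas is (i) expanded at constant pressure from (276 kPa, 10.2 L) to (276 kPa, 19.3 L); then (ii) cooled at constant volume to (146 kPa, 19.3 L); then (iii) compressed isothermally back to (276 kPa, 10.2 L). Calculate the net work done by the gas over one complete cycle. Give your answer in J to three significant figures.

W_net ≈ 715 J

Leg (i): W = PΔV = (276)(19.3 − 10.2) = 2512 J.
Leg (ii): W = 0.
Leg (iii): W = PᵢVᵢ ln(V_f/Vᵢ) = (2818) ln(10.2/19.3) = -1797 J.
W_net = 2512 − 1797 = 714.6 J.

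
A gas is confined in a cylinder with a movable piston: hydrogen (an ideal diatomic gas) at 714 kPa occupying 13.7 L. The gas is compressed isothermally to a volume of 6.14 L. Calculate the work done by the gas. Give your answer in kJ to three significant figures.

Isothermal: W = nRT ln(V₂/V₁) = P₁V₁ ln(V₂/V₁).
P₁V₁ = (714 kPa)(13.7 L) = 9782 J.
W = 9782 × ln(6.14/13.7) = 9782 × -0.8026
W_by_gas = -7851 J.

W ≈ -7.85 kJ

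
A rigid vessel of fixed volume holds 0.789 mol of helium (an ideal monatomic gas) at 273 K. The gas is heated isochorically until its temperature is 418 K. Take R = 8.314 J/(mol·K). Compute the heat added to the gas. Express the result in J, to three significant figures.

Q ≈ 1430 J

Constant volume ⇒ W = 0, so Q = ΔU = nCᵥΔT with Cᵥ = 3R/2 = 12.47 J/(mol·K).
ΔU = (0.789)(12.47)(418 − 273) = 1427 J.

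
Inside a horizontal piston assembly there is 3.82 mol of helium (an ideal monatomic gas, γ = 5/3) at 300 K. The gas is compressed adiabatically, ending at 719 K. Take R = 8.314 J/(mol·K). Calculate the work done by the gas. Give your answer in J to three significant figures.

W ≈ -20000 J

Adiabatic ⇒ Q = 0, so W_by = −ΔU = nCᵥ(T₁ − T₂).
Cᵥ = 3R/2 = 12.47 J/(mol·K).
W = (3.82)(12.47)(300 − 719) = -19961 J.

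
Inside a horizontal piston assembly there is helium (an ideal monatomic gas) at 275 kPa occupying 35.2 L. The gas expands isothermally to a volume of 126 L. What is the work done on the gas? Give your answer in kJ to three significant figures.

Isothermal: W = nRT ln(V₂/V₁) = P₁V₁ ln(V₂/V₁).
P₁V₁ = (275 kPa)(35.2 L) = 9680 J.
W = 9680 × ln(126/35.2) = 9680 × 1.275
W_by_gas = 12344 J; work on gas = −W_by = -12344 J.

W ≈ -12.3 kJ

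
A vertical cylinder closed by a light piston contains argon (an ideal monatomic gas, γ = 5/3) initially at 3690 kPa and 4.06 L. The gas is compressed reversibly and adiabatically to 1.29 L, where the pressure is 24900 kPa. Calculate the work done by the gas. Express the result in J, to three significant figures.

Adiabatic: W = (P₁V₁ − P₂V₂)/(γ − 1) with γ = 5/3.
P₁V₁ = 14981 J, P₂V₂ = 32121 J.
W = (14981 − 32121) / 0.6667 = -25709 J.

W ≈ -25700 J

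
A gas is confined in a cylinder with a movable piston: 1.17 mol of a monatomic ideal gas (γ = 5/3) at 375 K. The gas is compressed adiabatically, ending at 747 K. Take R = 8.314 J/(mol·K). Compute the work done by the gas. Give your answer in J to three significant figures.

W ≈ -5430 J

Adiabatic ⇒ Q = 0, so W_by = −ΔU = nCᵥ(T₁ − T₂).
Cᵥ = 3R/2 = 12.47 J/(mol·K).
W = (1.17)(12.47)(375 − 747) = -5428 J.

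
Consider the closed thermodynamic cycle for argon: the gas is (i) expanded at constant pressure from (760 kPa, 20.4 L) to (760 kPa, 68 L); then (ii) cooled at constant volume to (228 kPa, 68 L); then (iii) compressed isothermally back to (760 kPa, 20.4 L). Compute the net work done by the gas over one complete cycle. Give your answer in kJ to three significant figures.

W_net ≈ 17.5 kJ

Leg (i): W = PΔV = (760)(68 − 20.4) = 36176 J.
Leg (ii): W = 0.
Leg (iii): W = PᵢVᵢ ln(V_f/Vᵢ) = (15504) ln(20.4/68) = -18666 J.
W_net = 36176 − 18666 = 17510 J.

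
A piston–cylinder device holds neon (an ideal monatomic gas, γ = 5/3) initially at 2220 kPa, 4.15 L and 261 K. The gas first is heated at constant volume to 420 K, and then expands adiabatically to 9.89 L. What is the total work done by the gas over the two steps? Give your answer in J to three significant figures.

Step 1 (isochoric): W = 0 (constant volume).
After step 1: P = 3572 kPa (V unchanged).
Step 2 (adiabatic): W = (P₁V₁ − P₂V₂)/(γ−1) = (14826 − 8310)/0.667 = 9774 J.
W_total = 0 + 9774 = 9774 J.

W_total ≈ 9770 J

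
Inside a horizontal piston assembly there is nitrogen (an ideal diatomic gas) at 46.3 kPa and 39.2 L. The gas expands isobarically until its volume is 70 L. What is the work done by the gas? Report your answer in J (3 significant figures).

Isobaric: W = P ΔV.
W = (46.3 kPa)(70 − 39.2 L) = (46.3)(30.8) = 1426 J.

W ≈ 1430 J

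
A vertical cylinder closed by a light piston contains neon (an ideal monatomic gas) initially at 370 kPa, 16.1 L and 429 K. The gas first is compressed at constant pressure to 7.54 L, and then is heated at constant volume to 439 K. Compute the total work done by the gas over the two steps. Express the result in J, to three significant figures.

Step 1 (isobaric): W = PΔV = (370 kPa)(7.54 − 16.1 L) = -3167 J.
Step 2 (isochoric): W = 0 (constant volume).
W_total = -3167 + 0 = -3167 J.

W_total ≈ -3170 J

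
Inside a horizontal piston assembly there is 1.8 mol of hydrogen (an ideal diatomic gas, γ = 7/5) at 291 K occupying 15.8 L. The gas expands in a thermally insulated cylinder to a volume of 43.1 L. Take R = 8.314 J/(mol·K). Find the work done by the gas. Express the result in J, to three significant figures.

Adiabatic: TV^(γ−1) = const with γ = 7/5.
T₂ = T₁ (V₁/V₂)^(γ−1) = 291 × (15.8/43.1)^0.4 = 291 × 0.6694 = 194.8 K.
W_by = nCᵥ(T₁ − T₂) = (1.8)(20.79)(291 − 194.8) = 3600 J.

W ≈ 3600 J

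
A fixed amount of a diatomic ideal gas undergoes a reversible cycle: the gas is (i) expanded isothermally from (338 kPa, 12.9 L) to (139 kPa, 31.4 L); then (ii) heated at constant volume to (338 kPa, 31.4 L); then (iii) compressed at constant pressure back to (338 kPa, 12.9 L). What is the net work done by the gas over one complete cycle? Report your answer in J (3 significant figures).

W_net ≈ -2370 J

Leg (i): W = PᵢVᵢ ln(V_f/Vᵢ) = (4360) ln(31.4/12.9) = 3879 J.
Leg (ii): W = 0.
Leg (iii): W = PΔV = (338)(12.9 − 31.4) = -6253 J.
W_net = 3879 − 6253 = -2374 J.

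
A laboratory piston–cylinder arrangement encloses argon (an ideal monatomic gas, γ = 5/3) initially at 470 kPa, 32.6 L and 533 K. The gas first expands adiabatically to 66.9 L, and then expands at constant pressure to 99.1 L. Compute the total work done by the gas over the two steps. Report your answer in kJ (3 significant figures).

Step 1 (adiabatic): W = (P₁V₁ − P₂V₂)/(γ−1) = (15322 − 9488)/0.667 = 8751 J.
After step 1: P = 141.8 kPa, V = 66.9 L, T = 330.1 K.
Step 2 (isobaric): W = PΔV = (141.8 kPa)(99.1 − 66.9 L) = 4567 J.
W_total = 8751 + 4567 = 13318 J.

W_total ≈ 13.3 kJ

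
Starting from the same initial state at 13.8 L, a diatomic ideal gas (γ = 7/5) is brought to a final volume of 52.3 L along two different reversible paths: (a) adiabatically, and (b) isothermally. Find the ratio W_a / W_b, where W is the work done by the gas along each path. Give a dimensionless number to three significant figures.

Path (a) adiabatic: W = P₁V₁(1 − (V₁/V₂)^(γ−1))/(γ−1) → W_a/(P₁V₁) = 1.033.
Path (b) isothermal: W = P₁V₁ ln(V₂/V₁) → W_b/(P₁V₁) = 1.332.
W_a / W_b = 1.033 / 1.332 = 0.7752.

W_a / W_b ≈ 0.775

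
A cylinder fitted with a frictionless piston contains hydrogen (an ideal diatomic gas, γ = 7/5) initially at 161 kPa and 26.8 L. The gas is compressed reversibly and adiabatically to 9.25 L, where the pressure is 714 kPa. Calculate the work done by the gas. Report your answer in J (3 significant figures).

W ≈ -5720 J

Adiabatic: W = (P₁V₁ − P₂V₂)/(γ − 1) with γ = 7/5.
P₁V₁ = 4315 J, P₂V₂ = 6604 J.
W = (4315 − 6604) / 0.4 = -5724 J.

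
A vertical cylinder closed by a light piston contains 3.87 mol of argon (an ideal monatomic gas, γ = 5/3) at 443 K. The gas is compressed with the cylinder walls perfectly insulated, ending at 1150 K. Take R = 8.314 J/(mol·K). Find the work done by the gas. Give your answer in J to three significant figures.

W ≈ -34100 J

Adiabatic ⇒ Q = 0, so W_by = −ΔU = nCᵥ(T₁ − T₂).
Cᵥ = 3R/2 = 12.47 J/(mol·K).
W = (3.87)(12.47)(443 − 1150) = -34122 J.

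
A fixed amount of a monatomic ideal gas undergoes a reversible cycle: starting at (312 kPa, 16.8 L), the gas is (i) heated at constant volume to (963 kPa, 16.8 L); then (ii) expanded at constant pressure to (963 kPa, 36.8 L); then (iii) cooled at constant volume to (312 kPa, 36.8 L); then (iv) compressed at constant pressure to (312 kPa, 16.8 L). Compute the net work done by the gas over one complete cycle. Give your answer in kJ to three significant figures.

Constant-volume legs do no work.
W(ii) = (963)(36.8 − 16.8) = 19260 J; W(iv) = (312)(16.8 − 36.8) = -6240 J.
W_net = 19260 − 6240 = 13020 J (the clockwise enclosed area).

W_net ≈ 13.0 kJ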